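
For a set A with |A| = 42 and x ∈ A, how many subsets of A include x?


Subsets of A containing x correspond to subsets of A \ {x}, which has 41 elements.
Count = 2^(n-1) = 2^41
= 2199023255552

Number of subsets containing x = 2199023255552


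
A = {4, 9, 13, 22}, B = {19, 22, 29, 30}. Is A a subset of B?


A ⊆ B means every element of A is in B.
Elements in A not in B: {4, 9, 13}
So A ⊄ B.

No, A ⊄ B


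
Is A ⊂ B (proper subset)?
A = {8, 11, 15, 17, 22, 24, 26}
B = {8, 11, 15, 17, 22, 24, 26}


A ⊂ B requires: A ⊆ B AND A ≠ B.
A ⊆ B? Yes
A = B? Yes
A = B, so A is not a PROPER subset.

No, A is not a proper subset of B


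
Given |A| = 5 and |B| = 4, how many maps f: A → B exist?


Each of |A| = 5 inputs maps to any of |B| = 4 outputs.
# functions = |B|^|A| = 4^5
= 1024

Number of functions = 1024


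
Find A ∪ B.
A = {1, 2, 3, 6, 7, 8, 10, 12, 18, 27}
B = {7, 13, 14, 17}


A ∪ B = all elements in A or B (or both)
A = {1, 2, 3, 6, 7, 8, 10, 12, 18, 27}
B = {7, 13, 14, 17}
A ∪ B = {1, 2, 3, 6, 7, 8, 10, 12, 13, 14, 17, 18, 27}

A ∪ B = {1, 2, 3, 6, 7, 8, 10, 12, 13, 14, 17, 18, 27}


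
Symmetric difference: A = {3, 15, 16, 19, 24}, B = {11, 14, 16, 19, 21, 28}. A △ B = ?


A △ B = (A \ B) ∪ (B \ A) = elements in exactly one of A or B
A \ B = {3, 15, 24}
B \ A = {11, 14, 21, 28}
A △ B = {3, 11, 14, 15, 21, 24, 28}

A △ B = {3, 11, 14, 15, 21, 24, 28}


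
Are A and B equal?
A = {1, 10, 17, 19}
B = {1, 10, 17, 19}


Two sets are equal iff they have exactly the same elements.
A = {1, 10, 17, 19}
B = {1, 10, 17, 19}
Same elements → A = B

Yes, A = B


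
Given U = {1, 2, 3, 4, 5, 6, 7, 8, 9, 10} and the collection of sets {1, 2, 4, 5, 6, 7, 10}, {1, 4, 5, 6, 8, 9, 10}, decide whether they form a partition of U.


A partition requires: (1) non-empty parts, (2) pairwise disjoint, (3) union = U
Parts: {1, 2, 4, 5, 6, 7, 10}, {1, 4, 5, 6, 8, 9, 10}
Union of parts: {1, 2, 4, 5, 6, 7, 8, 9, 10}
U = {1, 2, 3, 4, 5, 6, 7, 8, 9, 10}
All non-empty? True
Pairwise disjoint? False
Covers U? False

No, not a valid partition


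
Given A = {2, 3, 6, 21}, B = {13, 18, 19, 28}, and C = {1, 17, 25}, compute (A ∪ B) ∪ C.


A ∪ B = {2, 3, 6, 13, 18, 19, 21, 28}
(A ∪ B) ∪ C = {1, 2, 3, 6, 13, 17, 18, 19, 21, 25, 28}

A ∪ B ∪ C = {1, 2, 3, 6, 13, 17, 18, 19, 21, 25, 28}


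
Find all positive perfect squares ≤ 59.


Checking each candidate:
Condition: positive perfect squares ≤ 59
Result = {1, 4, 9, 16, 25, 36, 49}

{1, 4, 9, 16, 25, 36, 49}


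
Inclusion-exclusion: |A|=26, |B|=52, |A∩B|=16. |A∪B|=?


|A ∪ B| = |A| + |B| - |A ∩ B|
= 26 + 52 - 16
= 62

|A ∪ B| = 62


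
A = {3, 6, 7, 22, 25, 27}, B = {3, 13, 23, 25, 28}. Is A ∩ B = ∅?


Disjoint means A ∩ B = ∅.
A ∩ B = {3, 25}
A ∩ B ≠ ∅, so A and B are NOT disjoint.

No, A and B are not disjoint (A ∩ B = {3, 25})


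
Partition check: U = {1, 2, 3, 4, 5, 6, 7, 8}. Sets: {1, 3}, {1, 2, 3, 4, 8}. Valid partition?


A partition requires: (1) non-empty parts, (2) pairwise disjoint, (3) union = U
Parts: {1, 3}, {1, 2, 3, 4, 8}
Union of parts: {1, 2, 3, 4, 8}
U = {1, 2, 3, 4, 5, 6, 7, 8}
All non-empty? True
Pairwise disjoint? False
Covers U? False

No, not a valid partition


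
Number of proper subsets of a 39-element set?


Total subsets = 2^n = 2^39 = 549755813888
Proper subsets exclude the set itself: 2^n - 1
= 549755813888 - 1
= 549755813887

Number of proper subsets = 549755813887


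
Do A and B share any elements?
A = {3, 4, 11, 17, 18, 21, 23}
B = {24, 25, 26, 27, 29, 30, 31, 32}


Disjoint means A ∩ B = ∅.
A ∩ B = ∅
A ∩ B = ∅, so A and B are disjoint.

No — A and B share no elements (A ∩ B = ∅), so they are disjoint


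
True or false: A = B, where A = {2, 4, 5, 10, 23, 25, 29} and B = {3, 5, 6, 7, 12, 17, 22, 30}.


Two sets are equal iff they have exactly the same elements.
A = {2, 4, 5, 10, 23, 25, 29}
B = {3, 5, 6, 7, 12, 17, 22, 30}
Differences: {2, 3, 4, 6, 7, 10, 12, 17, 22, 23, 25, 29, 30}
A ≠ B

No, A ≠ B


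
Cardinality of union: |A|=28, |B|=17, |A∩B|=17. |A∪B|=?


|A ∪ B| = |A| + |B| - |A ∩ B|
= 28 + 17 - 17
= 28

|A ∪ B| = 28


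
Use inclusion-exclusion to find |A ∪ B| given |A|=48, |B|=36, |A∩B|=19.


|A ∪ B| = |A| + |B| - |A ∩ B|
= 48 + 36 - 19
= 65

|A ∪ B| = 65


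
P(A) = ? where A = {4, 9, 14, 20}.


|A| = 4, so |P(A)| = 2^4 = 16
Enumerate subsets by cardinality (0 to 4):
∅, {4}, {9}, {14}, {20}, {4, 9}, {4, 14}, {4, 20}, {9, 14}, {9, 20}, {14, 20}, {4, 9, 14}, {4, 9, 20}, {4, 14, 20}, {9, 14, 20}, {4, 9, 14, 20}

P(A) has 16 subsets: ∅, {4}, {9}, {14}, {20}, {4, 9}, {4, 14}, {4, 20}, {9, 14}, {9, 20}, {14, 20}, {4, 9, 14}, {4, 9, 20}, {4, 14, 20}, {9, 14, 20}, {4, 9, 14, 20}


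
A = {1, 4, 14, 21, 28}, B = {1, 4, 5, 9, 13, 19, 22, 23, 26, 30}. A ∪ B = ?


A ∪ B = all elements in A or B (or both)
A = {1, 4, 14, 21, 28}
B = {1, 4, 5, 9, 13, 19, 22, 23, 26, 30}
A ∪ B = {1, 4, 5, 9, 13, 14, 19, 21, 22, 23, 26, 28, 30}

A ∪ B = {1, 4, 5, 9, 13, 14, 19, 21, 22, 23, 26, 28, 30}


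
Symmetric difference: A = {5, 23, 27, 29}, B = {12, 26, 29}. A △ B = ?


A △ B = (A \ B) ∪ (B \ A) = elements in exactly one of A or B
A \ B = {5, 23, 27}
B \ A = {12, 26}
A △ B = {5, 12, 23, 26, 27}

A △ B = {5, 12, 23, 26, 27}


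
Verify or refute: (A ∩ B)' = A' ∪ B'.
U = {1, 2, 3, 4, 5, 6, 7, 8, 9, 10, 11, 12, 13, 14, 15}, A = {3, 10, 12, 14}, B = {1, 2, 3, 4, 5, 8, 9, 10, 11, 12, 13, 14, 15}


LHS: A ∩ B = {3, 10, 12, 14}
(A ∩ B)' = U \ (A ∩ B) = {1, 2, 4, 5, 6, 7, 8, 9, 11, 13, 15}
A' = {1, 2, 4, 5, 6, 7, 8, 9, 11, 13, 15}, B' = {6, 7}
Claimed RHS: A' ∪ B' = {1, 2, 4, 5, 6, 7, 8, 9, 11, 13, 15}
Identity is VALID: LHS = RHS = {1, 2, 4, 5, 6, 7, 8, 9, 11, 13, 15} ✓

Identity is valid. (A ∩ B)' = A' ∪ B' = {1, 2, 4, 5, 6, 7, 8, 9, 11, 13, 15}


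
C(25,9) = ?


C(n,k) = n! / (k!(n-k)!)
C(25,9) = 25! / (9!16!)
= 2042975

C(25,9) = 2042975


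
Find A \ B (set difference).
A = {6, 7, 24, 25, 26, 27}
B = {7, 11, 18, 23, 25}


A \ B = elements in A but not in B
A = {6, 7, 24, 25, 26, 27}
B = {7, 11, 18, 23, 25}
Remove from A any elements in B
A \ B = {6, 24, 26, 27}

A \ B = {6, 24, 26, 27}


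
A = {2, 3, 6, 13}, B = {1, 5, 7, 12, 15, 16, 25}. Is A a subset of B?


A ⊆ B means every element of A is in B.
Elements in A not in B: {2, 3, 6, 13}
So A ⊄ B.

No, A ⊄ B


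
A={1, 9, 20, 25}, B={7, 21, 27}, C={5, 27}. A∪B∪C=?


A ∪ B = {1, 7, 9, 20, 21, 25, 27}
(A ∪ B) ∪ C = {1, 5, 7, 9, 20, 21, 25, 27}

A ∪ B ∪ C = {1, 5, 7, 9, 20, 21, 25, 27}


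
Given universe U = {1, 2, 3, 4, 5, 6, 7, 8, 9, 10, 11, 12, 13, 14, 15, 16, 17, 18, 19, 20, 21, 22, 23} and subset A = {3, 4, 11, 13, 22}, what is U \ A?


Aᶜ = U \ A = elements in U but not in A
U = {1, 2, 3, 4, 5, 6, 7, 8, 9, 10, 11, 12, 13, 14, 15, 16, 17, 18, 19, 20, 21, 22, 23}
A = {3, 4, 11, 13, 22}
Aᶜ = {1, 2, 5, 6, 7, 8, 9, 10, 12, 14, 15, 16, 17, 18, 19, 20, 21, 23}

Aᶜ = {1, 2, 5, 6, 7, 8, 9, 10, 12, 14, 15, 16, 17, 18, 19, 20, 21, 23}


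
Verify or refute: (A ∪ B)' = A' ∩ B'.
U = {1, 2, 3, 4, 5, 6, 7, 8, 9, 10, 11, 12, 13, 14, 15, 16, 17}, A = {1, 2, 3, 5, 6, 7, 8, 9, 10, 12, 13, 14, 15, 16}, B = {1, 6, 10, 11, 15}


LHS: A ∪ B = {1, 2, 3, 5, 6, 7, 8, 9, 10, 11, 12, 13, 14, 15, 16}
(A ∪ B)' = U \ (A ∪ B) = {4, 17}
A' = {4, 11, 17}, B' = {2, 3, 4, 5, 7, 8, 9, 12, 13, 14, 16, 17}
Claimed RHS: A' ∩ B' = {4, 17}
Identity is VALID: LHS = RHS = {4, 17} ✓

Identity is valid. (A ∪ B)' = A' ∩ B' = {4, 17}


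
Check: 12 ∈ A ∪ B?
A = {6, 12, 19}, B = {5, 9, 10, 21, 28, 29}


A = {6, 12, 19}, B = {5, 9, 10, 21, 28, 29}
A ∪ B = all elements in A or B
A ∪ B = {5, 6, 9, 10, 12, 19, 21, 28, 29}
Checking if 12 ∈ A ∪ B
12 is in A ∪ B → True

12 ∈ A ∪ B


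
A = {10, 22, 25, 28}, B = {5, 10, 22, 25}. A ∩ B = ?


A ∩ B = elements in both A and B
A = {10, 22, 25, 28}
B = {5, 10, 22, 25}
A ∩ B = {10, 22, 25}

A ∩ B = {10, 22, 25}


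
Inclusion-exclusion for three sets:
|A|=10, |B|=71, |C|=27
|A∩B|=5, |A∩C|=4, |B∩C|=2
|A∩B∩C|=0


|A∪B∪C| = |A|+|B|+|C| - |A∩B|-|A∩C|-|B∩C| + |A∩B∩C|
= 10+71+27 - 5-4-2 + 0
= 108 - 11 + 0
= 97

|A ∪ B ∪ C| = 97


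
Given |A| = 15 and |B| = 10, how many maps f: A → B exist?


Each of |A| = 15 inputs maps to any of |B| = 10 outputs.
# functions = |B|^|A| = 10^15
= 1000000000000000

Number of functions = 1000000000000000


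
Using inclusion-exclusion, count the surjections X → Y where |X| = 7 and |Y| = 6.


n = |X| = 7, k = |Y| = 6. Surjections via inclusion-exclusion:
S(n,k) = Σ(-1)^i × C(k,i) × (k-i)^n, i=0 to k
i=0: (-1)^0×C(6,0)×6^7 = 279936
i=1: (-1)^1×C(6,1)×5^7 = -468750
i=2: (-1)^2×C(6,2)×4^7 = 245760
i=3: (-1)^3×C(6,3)×3^7 = -43740
i=4: (-1)^4×C(6,4)×2^7 = 1920
i=5: (-1)^5×C(6,5)×1^7 = -6
i=6: (-1)^6×C(6,6)×0^7 = 0
Total = 15120

Number of surjections = 15120


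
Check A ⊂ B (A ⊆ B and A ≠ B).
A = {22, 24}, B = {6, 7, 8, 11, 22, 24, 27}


A ⊂ B requires: A ⊆ B AND A ≠ B.
A ⊆ B? Yes
A = B? No
A ⊂ B: Yes (A is a proper subset of B)

Yes, A ⊂ B


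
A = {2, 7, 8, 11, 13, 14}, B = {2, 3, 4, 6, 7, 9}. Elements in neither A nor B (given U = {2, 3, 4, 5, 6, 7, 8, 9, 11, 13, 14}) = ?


A = {2, 7, 8, 11, 13, 14}
B = {2, 3, 4, 6, 7, 9}
Region: in neither A nor B (given U = {2, 3, 4, 5, 6, 7, 8, 9, 11, 13, 14})
Elements: {5}

Elements in neither A nor B (given U = {2, 3, 4, 5, 6, 7, 8, 9, 11, 13, 14}): {5}


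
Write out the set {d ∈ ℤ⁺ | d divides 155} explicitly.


Checking each candidate:
Condition: positive divisors of 155
Result = {1, 5, 31, 155}

{1, 5, 31, 155}


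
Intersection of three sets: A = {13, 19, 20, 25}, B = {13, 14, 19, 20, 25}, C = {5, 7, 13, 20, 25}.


A ∩ B = {13, 19, 20, 25}
(A ∩ B) ∩ C = {13, 20, 25}

A ∩ B ∩ C = {13, 20, 25}


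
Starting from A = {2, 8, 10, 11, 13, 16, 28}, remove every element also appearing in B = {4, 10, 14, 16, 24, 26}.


A \ B = elements in A but not in B
A = {2, 8, 10, 11, 13, 16, 28}
B = {4, 10, 14, 16, 24, 26}
Remove from A any elements in B
A \ B = {2, 8, 11, 13, 28}

A \ B = {2, 8, 11, 13, 28}


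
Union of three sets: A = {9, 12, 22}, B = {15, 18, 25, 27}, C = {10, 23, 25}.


A ∪ B = {9, 12, 15, 18, 22, 25, 27}
(A ∪ B) ∪ C = {9, 10, 12, 15, 18, 22, 23, 25, 27}

A ∪ B ∪ C = {9, 10, 12, 15, 18, 22, 23, 25, 27}


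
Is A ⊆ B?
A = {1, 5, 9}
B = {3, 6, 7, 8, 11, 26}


A ⊆ B means every element of A is in B.
Elements in A not in B: {1, 5, 9}
So A ⊄ B.

No, A ⊄ B


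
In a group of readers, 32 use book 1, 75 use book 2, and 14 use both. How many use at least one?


|A ∪ B| = |A| + |B| - |A ∩ B|
= 32 + 75 - 14
= 93

|A ∪ B| = 93


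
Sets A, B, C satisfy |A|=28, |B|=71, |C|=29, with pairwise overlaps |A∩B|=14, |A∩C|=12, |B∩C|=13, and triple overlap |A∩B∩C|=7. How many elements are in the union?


|A∪B∪C| = |A|+|B|+|C| - |A∩B|-|A∩C|-|B∩C| + |A∩B∩C|
= 28+71+29 - 14-12-13 + 7
= 128 - 39 + 7
= 96

|A ∪ B ∪ C| = 96


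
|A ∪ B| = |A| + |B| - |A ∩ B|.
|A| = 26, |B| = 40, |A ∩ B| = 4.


|A ∪ B| = |A| + |B| - |A ∩ B|
= 26 + 40 - 4
= 62

|A ∪ B| = 62


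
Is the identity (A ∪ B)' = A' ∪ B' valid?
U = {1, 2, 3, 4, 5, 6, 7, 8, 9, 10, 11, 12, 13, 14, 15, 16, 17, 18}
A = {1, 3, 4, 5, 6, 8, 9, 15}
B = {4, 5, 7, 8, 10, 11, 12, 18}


LHS: A ∪ B = {1, 3, 4, 5, 6, 7, 8, 9, 10, 11, 12, 15, 18}
(A ∪ B)' = U \ (A ∪ B) = {2, 13, 14, 16, 17}
A' = {2, 7, 10, 11, 12, 13, 14, 16, 17, 18}, B' = {1, 2, 3, 6, 9, 13, 14, 15, 16, 17}
Claimed RHS: A' ∪ B' = {1, 2, 3, 6, 7, 9, 10, 11, 12, 13, 14, 15, 16, 17, 18}
Identity is INVALID: LHS = {2, 13, 14, 16, 17} but the RHS claimed here equals {1, 2, 3, 6, 7, 9, 10, 11, 12, 13, 14, 15, 16, 17, 18}. The correct form is (A ∪ B)' = A' ∩ B'.

Identity is invalid: (A ∪ B)' = {2, 13, 14, 16, 17} but A' ∪ B' = {1, 2, 3, 6, 7, 9, 10, 11, 12, 13, 14, 15, 16, 17, 18}. The correct De Morgan law is (A ∪ B)' = A' ∩ B'.


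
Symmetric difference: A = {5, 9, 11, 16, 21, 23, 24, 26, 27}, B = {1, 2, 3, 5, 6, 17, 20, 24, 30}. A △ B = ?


A △ B = (A \ B) ∪ (B \ A) = elements in exactly one of A or B
A \ B = {9, 11, 16, 21, 23, 26, 27}
B \ A = {1, 2, 3, 6, 17, 20, 30}
A △ B = {1, 2, 3, 6, 9, 11, 16, 17, 20, 21, 23, 26, 27, 30}

A △ B = {1, 2, 3, 6, 9, 11, 16, 17, 20, 21, 23, 26, 27, 30}


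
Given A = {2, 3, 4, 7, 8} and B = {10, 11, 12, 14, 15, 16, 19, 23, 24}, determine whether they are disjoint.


Disjoint means A ∩ B = ∅.
A ∩ B = ∅
A ∩ B = ∅, so A and B are disjoint.

Yes, A and B are disjoint


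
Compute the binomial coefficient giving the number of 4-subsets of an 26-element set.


C(n,k) = n! / (k!(n-k)!)
C(26,4) = 26! / (4!22!)
= 14950

C(26,4) = 14950


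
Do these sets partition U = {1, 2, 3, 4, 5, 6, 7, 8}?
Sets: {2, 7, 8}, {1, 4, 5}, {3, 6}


A partition requires: (1) non-empty parts, (2) pairwise disjoint, (3) union = U
Parts: {2, 7, 8}, {1, 4, 5}, {3, 6}
Union of parts: {1, 2, 3, 4, 5, 6, 7, 8}
U = {1, 2, 3, 4, 5, 6, 7, 8}
All non-empty? True
Pairwise disjoint? True
Covers U? True

Yes, valid partition


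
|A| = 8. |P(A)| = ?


Number of subsets = 2^n
= 2^8
= 256

|P(A)| = 256


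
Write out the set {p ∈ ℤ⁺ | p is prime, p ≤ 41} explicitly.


Checking each candidate:
Condition: primes ≤ 41
Result = {2, 3, 5, 7, 11, 13, 17, 19, 23, 29, 31, 37, 41}

{2, 3, 5, 7, 11, 13, 17, 19, 23, 29, 31, 37, 41}


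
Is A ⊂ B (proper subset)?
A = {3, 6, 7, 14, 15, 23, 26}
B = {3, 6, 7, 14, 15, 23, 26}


A ⊂ B requires: A ⊆ B AND A ≠ B.
A ⊆ B? Yes
A = B? Yes
A = B, so A is not a PROPER subset.

No, A is not a proper subset of B


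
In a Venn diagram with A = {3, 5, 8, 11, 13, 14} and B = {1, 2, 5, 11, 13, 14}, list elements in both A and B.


A = {3, 5, 8, 11, 13, 14}
B = {1, 2, 5, 11, 13, 14}
Region: in both A and B
Elements: {5, 11, 13, 14}

Elements in both A and B: {5, 11, 13, 14}


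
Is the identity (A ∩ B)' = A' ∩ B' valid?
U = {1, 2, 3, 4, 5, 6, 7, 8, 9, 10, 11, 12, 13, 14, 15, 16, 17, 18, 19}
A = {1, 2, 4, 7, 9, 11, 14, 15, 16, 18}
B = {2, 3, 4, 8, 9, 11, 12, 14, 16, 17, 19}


LHS: A ∩ B = {2, 4, 9, 11, 14, 16}
(A ∩ B)' = U \ (A ∩ B) = {1, 3, 5, 6, 7, 8, 10, 12, 13, 15, 17, 18, 19}
A' = {3, 5, 6, 8, 10, 12, 13, 17, 19}, B' = {1, 5, 6, 7, 10, 13, 15, 18}
Claimed RHS: A' ∩ B' = {5, 6, 10, 13}
Identity is INVALID: LHS = {1, 3, 5, 6, 7, 8, 10, 12, 13, 15, 17, 18, 19} but the RHS claimed here equals {5, 6, 10, 13}. The correct form is (A ∩ B)' = A' ∪ B'.

Identity is invalid: (A ∩ B)' = {1, 3, 5, 6, 7, 8, 10, 12, 13, 15, 17, 18, 19} but A' ∩ B' = {5, 6, 10, 13}. The correct De Morgan law is (A ∩ B)' = A' ∪ B'.


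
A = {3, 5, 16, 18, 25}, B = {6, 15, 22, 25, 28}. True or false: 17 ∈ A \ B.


A = {3, 5, 16, 18, 25}, B = {6, 15, 22, 25, 28}
A \ B = elements in A but not in B
A \ B = {3, 5, 16, 18}
Checking if 17 ∈ A \ B
17 is not in A \ B → False

17 ∉ A \ B


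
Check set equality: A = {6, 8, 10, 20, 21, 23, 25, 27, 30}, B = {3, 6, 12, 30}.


Two sets are equal iff they have exactly the same elements.
A = {6, 8, 10, 20, 21, 23, 25, 27, 30}
B = {3, 6, 12, 30}
Differences: {3, 8, 10, 12, 20, 21, 23, 25, 27}
A ≠ B

No, A ≠ B


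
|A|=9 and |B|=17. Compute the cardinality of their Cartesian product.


|A × B| = |A| × |B|
= 9 × 17
= 153

|A × B| = 153


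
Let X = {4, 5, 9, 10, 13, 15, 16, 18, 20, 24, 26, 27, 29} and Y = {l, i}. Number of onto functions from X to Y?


n = |X| = 13, k = |Y| = 2. Surjections via inclusion-exclusion:
S(n,k) = Σ(-1)^i × C(k,i) × (k-i)^n, i=0 to k
i=0: (-1)^0×C(2,0)×2^13 = 8192
i=1: (-1)^1×C(2,1)×1^13 = -2
i=2: (-1)^2×C(2,2)×0^13 = 0
Total = 8190

Number of surjections = 8190


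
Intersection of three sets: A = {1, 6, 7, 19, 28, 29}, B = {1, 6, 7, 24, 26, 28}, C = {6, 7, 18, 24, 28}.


A ∩ B = {1, 6, 7, 28}
(A ∩ B) ∩ C = {6, 7, 28}

A ∩ B ∩ C = {6, 7, 28}


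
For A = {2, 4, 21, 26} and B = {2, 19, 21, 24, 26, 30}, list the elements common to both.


A ∩ B = elements in both A and B
A = {2, 4, 21, 26}
B = {2, 19, 21, 24, 26, 30}
A ∩ B = {2, 21, 26}

A ∩ B = {2, 21, 26}


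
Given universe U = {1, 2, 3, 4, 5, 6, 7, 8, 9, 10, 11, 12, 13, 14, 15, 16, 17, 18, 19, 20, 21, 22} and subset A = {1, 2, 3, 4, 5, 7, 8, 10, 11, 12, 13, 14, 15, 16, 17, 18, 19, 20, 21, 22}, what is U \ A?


Aᶜ = U \ A = elements in U but not in A
U = {1, 2, 3, 4, 5, 6, 7, 8, 9, 10, 11, 12, 13, 14, 15, 16, 17, 18, 19, 20, 21, 22}
A = {1, 2, 3, 4, 5, 7, 8, 10, 11, 12, 13, 14, 15, 16, 17, 18, 19, 20, 21, 22}
Aᶜ = {6, 9}

Aᶜ = {6, 9}


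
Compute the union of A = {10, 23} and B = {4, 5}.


A ∪ B = all elements in A or B (or both)
A = {10, 23}
B = {4, 5}
A ∪ B = {4, 5, 10, 23}

A ∪ B = {4, 5, 10, 23}


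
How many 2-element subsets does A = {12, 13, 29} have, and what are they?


|A| = 3, so A has C(3,2) = 3 subsets of size 2.
Enumerate by choosing 2 elements from A at a time:
{12, 13}, {12, 29}, {13, 29}

2-element subsets (3 total): {12, 13}, {12, 29}, {13, 29}


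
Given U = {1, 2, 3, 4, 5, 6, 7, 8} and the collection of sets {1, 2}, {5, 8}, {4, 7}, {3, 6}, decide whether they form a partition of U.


A partition requires: (1) non-empty parts, (2) pairwise disjoint, (3) union = U
Parts: {1, 2}, {5, 8}, {4, 7}, {3, 6}
Union of parts: {1, 2, 3, 4, 5, 6, 7, 8}
U = {1, 2, 3, 4, 5, 6, 7, 8}
All non-empty? True
Pairwise disjoint? True
Covers U? True

Yes, valid partition


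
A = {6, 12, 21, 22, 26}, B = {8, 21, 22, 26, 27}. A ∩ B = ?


A ∩ B = elements in both A and B
A = {6, 12, 21, 22, 26}
B = {8, 21, 22, 26, 27}
A ∩ B = {21, 22, 26}

A ∩ B = {21, 22, 26}


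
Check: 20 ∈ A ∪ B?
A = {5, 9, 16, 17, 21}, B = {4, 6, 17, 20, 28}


A = {5, 9, 16, 17, 21}, B = {4, 6, 17, 20, 28}
A ∪ B = all elements in A or B
A ∪ B = {4, 5, 6, 9, 16, 17, 20, 21, 28}
Checking if 20 ∈ A ∪ B
20 is in A ∪ B → True

20 ∈ A ∪ B


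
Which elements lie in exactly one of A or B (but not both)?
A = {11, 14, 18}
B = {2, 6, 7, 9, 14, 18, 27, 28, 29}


A △ B = (A \ B) ∪ (B \ A) = elements in exactly one of A or B
A \ B = {11}
B \ A = {2, 6, 7, 9, 27, 28, 29}
A △ B = {2, 6, 7, 9, 11, 27, 28, 29}

A △ B = {2, 6, 7, 9, 11, 27, 28, 29}


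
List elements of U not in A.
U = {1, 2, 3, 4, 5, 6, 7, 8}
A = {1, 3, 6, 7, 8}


Aᶜ = U \ A = elements in U but not in A
U = {1, 2, 3, 4, 5, 6, 7, 8}
A = {1, 3, 6, 7, 8}
Aᶜ = {2, 4, 5}

Aᶜ = {2, 4, 5}


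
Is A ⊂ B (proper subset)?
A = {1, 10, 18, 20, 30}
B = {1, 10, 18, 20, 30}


A ⊂ B requires: A ⊆ B AND A ≠ B.
A ⊆ B? Yes
A = B? Yes
A = B, so A is not a PROPER subset.

No, A is not a proper subset of B


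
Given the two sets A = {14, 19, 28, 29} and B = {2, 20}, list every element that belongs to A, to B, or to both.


A ∪ B = all elements in A or B (or both)
A = {14, 19, 28, 29}
B = {2, 20}
A ∪ B = {2, 14, 19, 20, 28, 29}

A ∪ B = {2, 14, 19, 20, 28, 29}


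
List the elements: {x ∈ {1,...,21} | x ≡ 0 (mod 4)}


Checking each candidate:
Condition: x in {1,...,21} with x ≡ 0 (mod 4)
Result = {4, 8, 12, 16, 20}

{4, 8, 12, 16, 20}


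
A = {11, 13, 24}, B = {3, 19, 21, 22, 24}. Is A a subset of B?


A ⊆ B means every element of A is in B.
Elements in A not in B: {11, 13}
So A ⊄ B.

No, A ⊄ B


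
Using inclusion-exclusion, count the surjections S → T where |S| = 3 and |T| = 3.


n = |S| = 3, k = |T| = 3. Surjections via inclusion-exclusion:
S(n,k) = Σ(-1)^i × C(k,i) × (k-i)^n, i=0 to k
i=0: (-1)^0×C(3,0)×3^3 = 27
i=1: (-1)^1×C(3,1)×2^3 = -24
i=2: (-1)^2×C(3,2)×1^3 = 3
i=3: (-1)^3×C(3,3)×0^3 = 0
Total = 6

Number of surjections = 6


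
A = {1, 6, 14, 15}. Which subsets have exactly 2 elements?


|A| = 4, so A has C(4,2) = 6 subsets of size 2.
Enumerate by choosing 2 elements from A at a time:
{1, 6}, {1, 14}, {1, 15}, {6, 14}, {6, 15}, {14, 15}

2-element subsets (6 total): {1, 6}, {1, 14}, {1, 15}, {6, 14}, {6, 15}, {14, 15}


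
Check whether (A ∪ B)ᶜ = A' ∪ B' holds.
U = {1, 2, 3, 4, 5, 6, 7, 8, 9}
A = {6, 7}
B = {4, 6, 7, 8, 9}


LHS: A ∪ B = {4, 6, 7, 8, 9}
(A ∪ B)' = U \ (A ∪ B) = {1, 2, 3, 5}
A' = {1, 2, 3, 4, 5, 8, 9}, B' = {1, 2, 3, 5}
Claimed RHS: A' ∪ B' = {1, 2, 3, 4, 5, 8, 9}
Identity is INVALID: LHS = {1, 2, 3, 5} but the RHS claimed here equals {1, 2, 3, 4, 5, 8, 9}. The correct form is (A ∪ B)' = A' ∩ B'.

Identity is invalid: (A ∪ B)' = {1, 2, 3, 5} but A' ∪ B' = {1, 2, 3, 4, 5, 8, 9}. The correct De Morgan law is (A ∪ B)' = A' ∩ B'.


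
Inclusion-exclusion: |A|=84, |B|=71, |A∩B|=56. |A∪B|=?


|A ∪ B| = |A| + |B| - |A ∩ B|
= 84 + 71 - 56
= 99

|A ∪ B| = 99


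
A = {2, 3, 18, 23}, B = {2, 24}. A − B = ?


A \ B = elements in A but not in B
A = {2, 3, 18, 23}
B = {2, 24}
Remove from A any elements in B
A \ B = {3, 18, 23}

A \ B = {3, 18, 23}


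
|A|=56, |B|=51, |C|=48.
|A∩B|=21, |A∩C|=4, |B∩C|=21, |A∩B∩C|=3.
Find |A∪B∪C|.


|A∪B∪C| = |A|+|B|+|C| - |A∩B|-|A∩C|-|B∩C| + |A∩B∩C|
= 56+51+48 - 21-4-21 + 3
= 155 - 46 + 3
= 112

|A ∪ B ∪ C| = 112


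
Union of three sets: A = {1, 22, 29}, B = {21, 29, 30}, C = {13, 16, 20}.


A ∪ B = {1, 21, 22, 29, 30}
(A ∪ B) ∪ C = {1, 13, 16, 20, 21, 22, 29, 30}

A ∪ B ∪ C = {1, 13, 16, 20, 21, 22, 29, 30}


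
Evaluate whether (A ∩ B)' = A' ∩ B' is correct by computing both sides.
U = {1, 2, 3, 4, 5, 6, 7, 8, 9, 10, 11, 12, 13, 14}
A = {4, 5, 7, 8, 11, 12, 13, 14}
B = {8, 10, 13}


LHS: A ∩ B = {8, 13}
(A ∩ B)' = U \ (A ∩ B) = {1, 2, 3, 4, 5, 6, 7, 9, 10, 11, 12, 14}
A' = {1, 2, 3, 6, 9, 10}, B' = {1, 2, 3, 4, 5, 6, 7, 9, 11, 12, 14}
Claimed RHS: A' ∩ B' = {1, 2, 3, 6, 9}
Identity is INVALID: LHS = {1, 2, 3, 4, 5, 6, 7, 9, 10, 11, 12, 14} but the RHS claimed here equals {1, 2, 3, 6, 9}. The correct form is (A ∩ B)' = A' ∪ B'.

Identity is invalid: (A ∩ B)' = {1, 2, 3, 4, 5, 6, 7, 9, 10, 11, 12, 14} but A' ∩ B' = {1, 2, 3, 6, 9}. The correct De Morgan law is (A ∩ B)' = A' ∪ B'.


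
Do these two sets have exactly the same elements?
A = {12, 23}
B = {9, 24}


Two sets are equal iff they have exactly the same elements.
A = {12, 23}
B = {9, 24}
Differences: {9, 12, 23, 24}
A ≠ B

No, A ≠ B


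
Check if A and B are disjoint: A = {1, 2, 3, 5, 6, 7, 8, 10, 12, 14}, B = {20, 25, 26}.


Disjoint means A ∩ B = ∅.
A ∩ B = ∅
A ∩ B = ∅, so A and B are disjoint.

Yes, A and B are disjoint


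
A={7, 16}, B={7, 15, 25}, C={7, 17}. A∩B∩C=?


A ∩ B = {7}
(A ∩ B) ∩ C = {7}

A ∩ B ∩ C = {7}


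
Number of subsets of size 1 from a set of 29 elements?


C(n,k) = n! / (k!(n-k)!)
C(29,1) = 29! / (1!28!)
= 29

C(29,1) = 29


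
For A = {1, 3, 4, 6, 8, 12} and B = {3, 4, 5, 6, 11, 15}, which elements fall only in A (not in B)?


A = {1, 3, 4, 6, 8, 12}
B = {3, 4, 5, 6, 11, 15}
Region: only in A (not in B)
Elements: {1, 8, 12}

Elements only in A (not in B): {1, 8, 12}


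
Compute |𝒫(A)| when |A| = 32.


Number of subsets = 2^n
= 2^32
= 4294967296

|P(A)| = 4294967296


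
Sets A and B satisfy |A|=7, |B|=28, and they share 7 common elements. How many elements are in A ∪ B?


|A ∪ B| = |A| + |B| - |A ∩ B|
= 7 + 28 - 7
= 28

|A ∪ B| = 28


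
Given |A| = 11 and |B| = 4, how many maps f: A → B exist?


Each of |A| = 11 inputs maps to any of |B| = 4 outputs.
# functions = |B|^|A| = 4^11
= 4194304

Number of functions = 4194304


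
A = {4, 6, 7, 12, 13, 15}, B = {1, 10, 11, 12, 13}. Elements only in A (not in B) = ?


A = {4, 6, 7, 12, 13, 15}
B = {1, 10, 11, 12, 13}
Region: only in A (not in B)
Elements: {4, 6, 7, 15}

Elements only in A (not in B): {4, 6, 7, 15}


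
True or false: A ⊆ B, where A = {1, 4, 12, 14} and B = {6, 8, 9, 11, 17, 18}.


A ⊆ B means every element of A is in B.
Elements in A not in B: {1, 4, 12, 14}
So A ⊄ B.

No, A ⊄ B


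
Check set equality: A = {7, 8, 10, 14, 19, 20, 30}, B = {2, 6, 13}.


Two sets are equal iff they have exactly the same elements.
A = {7, 8, 10, 14, 19, 20, 30}
B = {2, 6, 13}
Differences: {2, 6, 7, 8, 10, 13, 14, 19, 20, 30}
A ≠ B

No, A ≠ B


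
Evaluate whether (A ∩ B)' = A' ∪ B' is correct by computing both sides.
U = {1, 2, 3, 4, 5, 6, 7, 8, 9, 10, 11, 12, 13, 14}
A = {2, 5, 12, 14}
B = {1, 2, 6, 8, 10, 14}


LHS: A ∩ B = {2, 14}
(A ∩ B)' = U \ (A ∩ B) = {1, 3, 4, 5, 6, 7, 8, 9, 10, 11, 12, 13}
A' = {1, 3, 4, 6, 7, 8, 9, 10, 11, 13}, B' = {3, 4, 5, 7, 9, 11, 12, 13}
Claimed RHS: A' ∪ B' = {1, 3, 4, 5, 6, 7, 8, 9, 10, 11, 12, 13}
Identity is VALID: LHS = RHS = {1, 3, 4, 5, 6, 7, 8, 9, 10, 11, 12, 13} ✓

Identity is valid. (A ∩ B)' = A' ∪ B' = {1, 3, 4, 5, 6, 7, 8, 9, 10, 11, 12, 13}


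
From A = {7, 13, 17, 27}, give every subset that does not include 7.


A subset of A that omits 7 is a subset of A \ {7}, so there are 2^(n-1) = 2^3 = 8 of them.
Subsets excluding 7: ∅, {13}, {17}, {27}, {13, 17}, {13, 27}, {17, 27}, {13, 17, 27}

Subsets excluding 7 (8 total): ∅, {13}, {17}, {27}, {13, 17}, {13, 27}, {17, 27}, {13, 17, 27}


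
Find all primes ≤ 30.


Checking each candidate:
Condition: primes ≤ 30
Result = {2, 3, 5, 7, 11, 13, 17, 19, 23, 29}

{2, 3, 5, 7, 11, 13, 17, 19, 23, 29}


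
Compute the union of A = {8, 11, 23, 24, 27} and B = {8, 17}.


A ∪ B = all elements in A or B (or both)
A = {8, 11, 23, 24, 27}
B = {8, 17}
A ∪ B = {8, 11, 17, 23, 24, 27}

A ∪ B = {8, 11, 17, 23, 24, 27}


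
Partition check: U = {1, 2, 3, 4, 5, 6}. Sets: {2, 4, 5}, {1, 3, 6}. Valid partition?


A partition requires: (1) non-empty parts, (2) pairwise disjoint, (3) union = U
Parts: {2, 4, 5}, {1, 3, 6}
Union of parts: {1, 2, 3, 4, 5, 6}
U = {1, 2, 3, 4, 5, 6}
All non-empty? True
Pairwise disjoint? True
Covers U? True

Yes, valid partition


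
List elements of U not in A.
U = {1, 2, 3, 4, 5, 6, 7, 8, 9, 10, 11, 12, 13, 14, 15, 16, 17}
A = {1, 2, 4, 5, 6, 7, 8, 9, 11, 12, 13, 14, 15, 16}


Aᶜ = U \ A = elements in U but not in A
U = {1, 2, 3, 4, 5, 6, 7, 8, 9, 10, 11, 12, 13, 14, 15, 16, 17}
A = {1, 2, 4, 5, 6, 7, 8, 9, 11, 12, 13, 14, 15, 16}
Aᶜ = {3, 10, 17}

Aᶜ = {3, 10, 17}


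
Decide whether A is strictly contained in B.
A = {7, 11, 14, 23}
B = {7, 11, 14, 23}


A ⊂ B requires: A ⊆ B AND A ≠ B.
A ⊆ B? Yes
A = B? Yes
A = B, so A is not a PROPER subset.

No, A is not a proper subset of B


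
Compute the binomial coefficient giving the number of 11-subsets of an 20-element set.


C(n,k) = n! / (k!(n-k)!)
C(20,11) = 20! / (11!9!)
= 167960

C(20,11) = 167960


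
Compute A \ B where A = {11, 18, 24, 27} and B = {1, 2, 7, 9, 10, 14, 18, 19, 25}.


A \ B = elements in A but not in B
A = {11, 18, 24, 27}
B = {1, 2, 7, 9, 10, 14, 18, 19, 25}
Remove from A any elements in B
A \ B = {11, 24, 27}

A \ B = {11, 24, 27}


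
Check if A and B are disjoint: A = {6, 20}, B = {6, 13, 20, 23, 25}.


Disjoint means A ∩ B = ∅.
A ∩ B = {6, 20}
A ∩ B ≠ ∅, so A and B are NOT disjoint.

No, A and B are not disjoint (A ∩ B = {6, 20})


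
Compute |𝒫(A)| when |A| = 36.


Number of subsets = 2^n
= 2^36
= 68719476736

|P(A)| = 68719476736


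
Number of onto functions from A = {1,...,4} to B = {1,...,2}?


n = |A| = 4, k = |B| = 2. Surjections via inclusion-exclusion:
S(n,k) = Σ(-1)^i × C(k,i) × (k-i)^n, i=0 to k
i=0: (-1)^0×C(2,0)×2^4 = 16
i=1: (-1)^1×C(2,1)×1^4 = -2
i=2: (-1)^2×C(2,2)×0^4 = 0
Total = 14

Number of surjections = 14


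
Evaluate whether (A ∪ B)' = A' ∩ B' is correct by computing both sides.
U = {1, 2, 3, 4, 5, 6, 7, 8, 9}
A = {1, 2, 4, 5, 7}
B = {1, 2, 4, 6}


LHS: A ∪ B = {1, 2, 4, 5, 6, 7}
(A ∪ B)' = U \ (A ∪ B) = {3, 8, 9}
A' = {3, 6, 8, 9}, B' = {3, 5, 7, 8, 9}
Claimed RHS: A' ∩ B' = {3, 8, 9}
Identity is VALID: LHS = RHS = {3, 8, 9} ✓

Identity is valid. (A ∪ B)' = A' ∩ B' = {3, 8, 9}


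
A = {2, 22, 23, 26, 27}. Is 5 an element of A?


A = {2, 22, 23, 26, 27}
Checking if 5 is in A
5 is not in A → False

5 ∉ A


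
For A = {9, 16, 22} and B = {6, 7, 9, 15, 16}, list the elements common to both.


A ∩ B = elements in both A and B
A = {9, 16, 22}
B = {6, 7, 9, 15, 16}
A ∩ B = {9, 16}

A ∩ B = {9, 16}


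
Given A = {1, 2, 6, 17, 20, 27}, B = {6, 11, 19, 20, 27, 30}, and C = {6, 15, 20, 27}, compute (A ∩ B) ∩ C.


A ∩ B = {6, 20, 27}
(A ∩ B) ∩ C = {6, 20, 27}

A ∩ B ∩ C = {6, 20, 27}


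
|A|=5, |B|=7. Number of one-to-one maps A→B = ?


An injection sends each of |A| = 5 inputs to a distinct output in B.
# injections = |B|·(|B|-1)·…·(|B|-|A|+1) = 7! / (7 - 5)!
= 7 × 6 × 5 × 4 × 3
= 2520

Number of injections = 2520


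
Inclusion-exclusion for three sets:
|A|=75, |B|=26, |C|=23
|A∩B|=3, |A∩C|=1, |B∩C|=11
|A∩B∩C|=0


|A∪B∪C| = |A|+|B|+|C| - |A∩B|-|A∩C|-|B∩C| + |A∩B∩C|
= 75+26+23 - 3-1-11 + 0
= 124 - 15 + 0
= 109

|A ∪ B ∪ C| = 109


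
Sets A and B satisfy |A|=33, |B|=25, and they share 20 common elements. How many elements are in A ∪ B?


|A ∪ B| = |A| + |B| - |A ∩ B|
= 33 + 25 - 20
= 38

|A ∪ B| = 38


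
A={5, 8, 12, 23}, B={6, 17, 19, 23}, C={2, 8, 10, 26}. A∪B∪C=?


A ∪ B = {5, 6, 8, 12, 17, 19, 23}
(A ∪ B) ∪ C = {2, 5, 6, 8, 10, 12, 17, 19, 23, 26}

A ∪ B ∪ C = {2, 5, 6, 8, 10, 12, 17, 19, 23, 26}


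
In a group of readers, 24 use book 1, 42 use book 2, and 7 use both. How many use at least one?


|A ∪ B| = |A| + |B| - |A ∩ B|
= 24 + 42 - 7
= 59

|A ∪ B| = 59


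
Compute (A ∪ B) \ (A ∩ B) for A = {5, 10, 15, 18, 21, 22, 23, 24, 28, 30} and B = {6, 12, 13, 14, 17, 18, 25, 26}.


A △ B = (A \ B) ∪ (B \ A) = elements in exactly one of A or B
A \ B = {5, 10, 15, 21, 22, 23, 24, 28, 30}
B \ A = {6, 12, 13, 14, 17, 25, 26}
A △ B = {5, 6, 10, 12, 13, 14, 15, 17, 21, 22, 23, 24, 25, 26, 28, 30}

A △ B = {5, 6, 10, 12, 13, 14, 15, 17, 21, 22, 23, 24, 25, 26, 28, 30}


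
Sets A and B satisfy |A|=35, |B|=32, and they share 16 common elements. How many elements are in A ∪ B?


|A ∪ B| = |A| + |B| - |A ∩ B|
= 35 + 32 - 16
= 51

|A ∪ B| = 51


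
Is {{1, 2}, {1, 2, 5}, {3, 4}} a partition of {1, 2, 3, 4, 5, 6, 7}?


A partition requires: (1) non-empty parts, (2) pairwise disjoint, (3) union = U
Parts: {1, 2}, {1, 2, 5}, {3, 4}
Union of parts: {1, 2, 3, 4, 5}
U = {1, 2, 3, 4, 5, 6, 7}
All non-empty? True
Pairwise disjoint? False
Covers U? False

No, not a valid partition


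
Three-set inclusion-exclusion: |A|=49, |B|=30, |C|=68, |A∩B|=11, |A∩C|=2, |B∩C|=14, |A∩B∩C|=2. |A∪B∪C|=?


|A∪B∪C| = |A|+|B|+|C| - |A∩B|-|A∩C|-|B∩C| + |A∩B∩C|
= 49+30+68 - 11-2-14 + 2
= 147 - 27 + 2
= 122

|A ∪ B ∪ C| = 122


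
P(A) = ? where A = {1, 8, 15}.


|A| = 3, so |P(A)| = 2^3 = 8
Enumerate subsets by cardinality (0 to 3):
∅, {1}, {8}, {15}, {1, 8}, {1, 15}, {8, 15}, {1, 8, 15}

P(A) has 8 subsets: ∅, {1}, {8}, {15}, {1, 8}, {1, 15}, {8, 15}, {1, 8, 15}


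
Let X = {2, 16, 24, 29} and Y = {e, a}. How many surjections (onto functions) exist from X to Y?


n = |X| = 4, k = |Y| = 2. Surjections via inclusion-exclusion:
S(n,k) = Σ(-1)^i × C(k,i) × (k-i)^n, i=0 to k
i=0: (-1)^0×C(2,0)×2^4 = 16
i=1: (-1)^1×C(2,1)×1^4 = -2
i=2: (-1)^2×C(2,2)×0^4 = 0
Total = 14

Number of surjections = 14


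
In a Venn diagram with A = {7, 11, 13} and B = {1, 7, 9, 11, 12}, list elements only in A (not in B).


A = {7, 11, 13}
B = {1, 7, 9, 11, 12}
Region: only in A (not in B)
Elements: {13}

Elements only in A (not in B): {13}


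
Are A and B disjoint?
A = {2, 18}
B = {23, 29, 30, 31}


Disjoint means A ∩ B = ∅.
A ∩ B = ∅
A ∩ B = ∅, so A and B are disjoint.

Yes, A and B are disjoint


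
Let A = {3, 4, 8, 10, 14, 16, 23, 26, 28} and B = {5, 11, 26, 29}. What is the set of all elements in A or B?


A ∪ B = all elements in A or B (or both)
A = {3, 4, 8, 10, 14, 16, 23, 26, 28}
B = {5, 11, 26, 29}
A ∪ B = {3, 4, 5, 8, 10, 11, 14, 16, 23, 26, 28, 29}

A ∪ B = {3, 4, 5, 8, 10, 11, 14, 16, 23, 26, 28, 29}


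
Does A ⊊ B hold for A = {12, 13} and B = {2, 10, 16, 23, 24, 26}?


A ⊂ B requires: A ⊆ B AND A ≠ B.
A ⊆ B? No
A ⊄ B, so A is not a proper subset.

No, A is not a proper subset of B


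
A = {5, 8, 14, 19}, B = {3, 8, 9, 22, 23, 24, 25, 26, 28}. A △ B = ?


A △ B = (A \ B) ∪ (B \ A) = elements in exactly one of A or B
A \ B = {5, 14, 19}
B \ A = {3, 9, 22, 23, 24, 25, 26, 28}
A △ B = {3, 5, 9, 14, 19, 22, 23, 24, 25, 26, 28}

A △ B = {3, 5, 9, 14, 19, 22, 23, 24, 25, 26, 28}


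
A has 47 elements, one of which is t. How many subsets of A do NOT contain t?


Subsets of A avoiding t are subsets of A \ {t}, which has 46 elements.
Count = 2^(n-1) = 2^46
= 70368744177664

Number of subsets avoiding t = 70368744177664


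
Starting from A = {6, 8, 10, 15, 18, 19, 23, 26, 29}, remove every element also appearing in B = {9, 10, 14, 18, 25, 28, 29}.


A \ B = elements in A but not in B
A = {6, 8, 10, 15, 18, 19, 23, 26, 29}
B = {9, 10, 14, 18, 25, 28, 29}
Remove from A any elements in B
A \ B = {6, 8, 15, 19, 23, 26}

A \ B = {6, 8, 15, 19, 23, 26}


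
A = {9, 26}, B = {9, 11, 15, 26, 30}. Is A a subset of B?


A ⊆ B means every element of A is in B.
All elements of A are in B.
So A ⊆ B.

Yes, A ⊆ B


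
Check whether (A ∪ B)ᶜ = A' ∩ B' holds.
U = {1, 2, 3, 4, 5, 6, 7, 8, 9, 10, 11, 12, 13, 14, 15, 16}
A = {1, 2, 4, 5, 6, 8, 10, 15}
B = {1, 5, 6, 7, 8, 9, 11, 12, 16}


LHS: A ∪ B = {1, 2, 4, 5, 6, 7, 8, 9, 10, 11, 12, 15, 16}
(A ∪ B)' = U \ (A ∪ B) = {3, 13, 14}
A' = {3, 7, 9, 11, 12, 13, 14, 16}, B' = {2, 3, 4, 10, 13, 14, 15}
Claimed RHS: A' ∩ B' = {3, 13, 14}
Identity is VALID: LHS = RHS = {3, 13, 14} ✓

Identity is valid. (A ∪ B)' = A' ∩ B' = {3, 13, 14}


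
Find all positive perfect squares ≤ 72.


Checking each candidate:
Condition: positive perfect squares ≤ 72
Result = {1, 4, 9, 16, 25, 36, 49, 64}

{1, 4, 9, 16, 25, 36, 49, 64}


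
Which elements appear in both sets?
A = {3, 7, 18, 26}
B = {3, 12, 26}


A ∩ B = elements in both A and B
A = {3, 7, 18, 26}
B = {3, 12, 26}
A ∩ B = {3, 26}

A ∩ B = {3, 26}


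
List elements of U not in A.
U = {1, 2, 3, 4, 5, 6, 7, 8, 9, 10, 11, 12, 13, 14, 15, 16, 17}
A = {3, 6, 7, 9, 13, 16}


Aᶜ = U \ A = elements in U but not in A
U = {1, 2, 3, 4, 5, 6, 7, 8, 9, 10, 11, 12, 13, 14, 15, 16, 17}
A = {3, 6, 7, 9, 13, 16}
Aᶜ = {1, 2, 4, 5, 8, 10, 11, 12, 14, 15, 17}

Aᶜ = {1, 2, 4, 5, 8, 10, 11, 12, 14, 15, 17}


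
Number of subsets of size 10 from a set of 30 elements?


C(n,k) = n! / (k!(n-k)!)
C(30,10) = 30! / (10!20!)
= 30045015

C(30,10) = 30045015


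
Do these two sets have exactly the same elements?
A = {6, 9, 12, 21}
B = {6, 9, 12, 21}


Two sets are equal iff they have exactly the same elements.
A = {6, 9, 12, 21}
B = {6, 9, 12, 21}
Same elements → A = B

Yes, A = B


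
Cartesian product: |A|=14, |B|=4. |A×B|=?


|A × B| = |A| × |B|
= 14 × 4
= 56

|A × B| = 56


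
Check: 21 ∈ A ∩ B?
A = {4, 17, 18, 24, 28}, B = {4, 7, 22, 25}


A = {4, 17, 18, 24, 28}, B = {4, 7, 22, 25}
A ∩ B = elements in both A and B
A ∩ B = {4}
Checking if 21 ∈ A ∩ B
21 is not in A ∩ B → False

21 ∉ A ∩ B


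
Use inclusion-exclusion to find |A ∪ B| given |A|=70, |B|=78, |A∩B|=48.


|A ∪ B| = |A| + |B| - |A ∩ B|
= 70 + 78 - 48
= 100

|A ∪ B| = 100


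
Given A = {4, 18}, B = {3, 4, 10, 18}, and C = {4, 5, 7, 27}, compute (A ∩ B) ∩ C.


A ∩ B = {4, 18}
(A ∩ B) ∩ C = {4}

A ∩ B ∩ C = {4}


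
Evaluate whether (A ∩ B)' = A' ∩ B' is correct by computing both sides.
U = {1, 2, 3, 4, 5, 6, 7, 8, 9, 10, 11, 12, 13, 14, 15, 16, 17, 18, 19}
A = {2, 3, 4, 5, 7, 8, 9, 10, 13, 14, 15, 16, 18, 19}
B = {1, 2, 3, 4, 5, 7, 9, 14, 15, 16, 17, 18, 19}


LHS: A ∩ B = {2, 3, 4, 5, 7, 9, 14, 15, 16, 18, 19}
(A ∩ B)' = U \ (A ∩ B) = {1, 6, 8, 10, 11, 12, 13, 17}
A' = {1, 6, 11, 12, 17}, B' = {6, 8, 10, 11, 12, 13}
Claimed RHS: A' ∩ B' = {6, 11, 12}
Identity is INVALID: LHS = {1, 6, 8, 10, 11, 12, 13, 17} but the RHS claimed here equals {6, 11, 12}. The correct form is (A ∩ B)' = A' ∪ B'.

Identity is invalid: (A ∩ B)' = {1, 6, 8, 10, 11, 12, 13, 17} but A' ∩ B' = {6, 11, 12}. The correct De Morgan law is (A ∩ B)' = A' ∪ B'.


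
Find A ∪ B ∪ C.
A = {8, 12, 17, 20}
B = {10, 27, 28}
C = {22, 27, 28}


A ∪ B = {8, 10, 12, 17, 20, 27, 28}
(A ∪ B) ∪ C = {8, 10, 12, 17, 20, 22, 27, 28}

A ∪ B ∪ C = {8, 10, 12, 17, 20, 22, 27, 28}


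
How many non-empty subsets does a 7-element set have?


Total subsets = 2^n = 2^7 = 128
Non-empty subsets exclude the empty set: 2^n - 1
= 128 - 1
= 127

Number of non-empty subsets = 127


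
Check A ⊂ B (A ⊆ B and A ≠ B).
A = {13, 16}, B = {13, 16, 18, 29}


A ⊂ B requires: A ⊆ B AND A ≠ B.
A ⊆ B? Yes
A = B? No
A ⊂ B: Yes (A is a proper subset of B)

Yes, A ⊂ B


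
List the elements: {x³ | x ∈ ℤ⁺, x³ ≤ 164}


Checking each candidate:
Condition: positive perfect cubes ≤ 164
Result = {1, 8, 27, 64, 125}

{1, 8, 27, 64, 125}


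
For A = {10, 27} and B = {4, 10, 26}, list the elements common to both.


A ∩ B = elements in both A and B
A = {10, 27}
B = {4, 10, 26}
A ∩ B = {10}

A ∩ B = {10}


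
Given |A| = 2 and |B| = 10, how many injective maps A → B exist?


An injection sends each of |A| = 2 inputs to a distinct output in B.
# injections = |B|·(|B|-1)·…·(|B|-|A|+1) = 10! / (10 - 2)!
= 10 × 9
= 90

Number of injections = 90


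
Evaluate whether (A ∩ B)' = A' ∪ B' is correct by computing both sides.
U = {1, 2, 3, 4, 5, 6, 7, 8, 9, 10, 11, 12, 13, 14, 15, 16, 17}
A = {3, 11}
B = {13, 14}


LHS: A ∩ B = ∅
(A ∩ B)' = U \ (A ∩ B) = {1, 2, 3, 4, 5, 6, 7, 8, 9, 10, 11, 12, 13, 14, 15, 16, 17}
A' = {1, 2, 4, 5, 6, 7, 8, 9, 10, 12, 13, 14, 15, 16, 17}, B' = {1, 2, 3, 4, 5, 6, 7, 8, 9, 10, 11, 12, 15, 16, 17}
Claimed RHS: A' ∪ B' = {1, 2, 3, 4, 5, 6, 7, 8, 9, 10, 11, 12, 13, 14, 15, 16, 17}
Identity is VALID: LHS = RHS = {1, 2, 3, 4, 5, 6, 7, 8, 9, 10, 11, 12, 13, 14, 15, 16, 17} ✓

Identity is valid. (A ∩ B)' = A' ∪ B' = {1, 2, 3, 4, 5, 6, 7, 8, 9, 10, 11, 12, 13, 14, 15, 16, 17}


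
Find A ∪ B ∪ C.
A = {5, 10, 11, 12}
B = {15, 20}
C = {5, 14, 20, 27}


A ∪ B = {5, 10, 11, 12, 15, 20}
(A ∪ B) ∪ C = {5, 10, 11, 12, 14, 15, 20, 27}

A ∪ B ∪ C = {5, 10, 11, 12, 14, 15, 20, 27}


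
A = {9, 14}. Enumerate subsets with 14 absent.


A subset of A that omits 14 is a subset of A \ {14}, so there are 2^(n-1) = 2^1 = 2 of them.
Subsets excluding 14: ∅, {9}

Subsets excluding 14 (2 total): ∅, {9}


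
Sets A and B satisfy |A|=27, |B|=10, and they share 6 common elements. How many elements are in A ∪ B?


|A ∪ B| = |A| + |B| - |A ∩ B|
= 27 + 10 - 6
= 31

|A ∪ B| = 31


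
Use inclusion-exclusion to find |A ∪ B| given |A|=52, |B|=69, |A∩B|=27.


|A ∪ B| = |A| + |B| - |A ∩ B|
= 52 + 69 - 27
= 94

|A ∪ B| = 94


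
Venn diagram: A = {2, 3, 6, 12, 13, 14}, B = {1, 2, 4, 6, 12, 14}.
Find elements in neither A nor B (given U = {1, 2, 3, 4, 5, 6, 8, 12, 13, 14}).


A = {2, 3, 6, 12, 13, 14}
B = {1, 2, 4, 6, 12, 14}
Region: in neither A nor B (given U = {1, 2, 3, 4, 5, 6, 8, 12, 13, 14})
Elements: {5, 8}

Elements in neither A nor B (given U = {1, 2, 3, 4, 5, 6, 8, 12, 13, 14}): {5, 8}
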